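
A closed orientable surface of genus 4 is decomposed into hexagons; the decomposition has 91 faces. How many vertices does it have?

176

χ = 2 − 2·4 = -6, and every face is a hexagon so 6F = 2E.
E = 6·91/2 = 273. Then V = -6 + E − F = -6 + 273 − 91 = 176.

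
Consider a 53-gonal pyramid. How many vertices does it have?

A pyramid on an n-gon base has one n-gon and n triangles: V = 53 + 1 = 54, E = 2·53 = 106, F = 53 + 1 = 54.

54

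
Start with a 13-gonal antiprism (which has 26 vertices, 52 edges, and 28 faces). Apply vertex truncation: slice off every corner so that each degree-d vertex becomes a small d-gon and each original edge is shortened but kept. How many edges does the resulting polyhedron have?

Truncation replaces each original edge-end by a new vertex, so V′ = 2E = 104.
Each original edge survives, and each old vertex of degree d contributes d new edges; summing degrees gives Σd = 2E, so E′ = E + 2E = 3E = 156.
Each original face survives and each original vertex becomes one new face: F′ = F + V = 54.

156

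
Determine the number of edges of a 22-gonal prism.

66

A prism on an n-gon has two n-gon bases and n rectangular sides: V = 2·22 = 44, E = 3·22 = 66, F = 22 + 2 = 24.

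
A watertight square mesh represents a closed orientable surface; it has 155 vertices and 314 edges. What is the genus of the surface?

2

Every face is a square and each edge borders two faces, so 4F = 2·314, giving F = 157.
χ = V − E + F = 155 − 314 + 157 = -2.
For a closed orientable surface χ = 2 − 2g, so g = (2 − (-2))/2 = 2.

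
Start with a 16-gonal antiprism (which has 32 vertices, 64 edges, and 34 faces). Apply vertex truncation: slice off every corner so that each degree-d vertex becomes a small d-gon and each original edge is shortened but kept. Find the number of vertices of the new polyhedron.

Truncation replaces each original edge-end by a new vertex, so V′ = 2E = 128.
Each original edge survives, and each old vertex of degree d contributes d new edges; summing degrees gives Σd = 2E, so E′ = E + 2E = 3E = 192.
Each original face survives and each original vertex becomes one new face: F′ = F + V = 66.

128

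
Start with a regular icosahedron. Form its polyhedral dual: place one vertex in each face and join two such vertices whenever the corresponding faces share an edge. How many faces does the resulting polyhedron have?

The base solid has V = 12, E = 30, F = 20.
The dual swaps V and F and preserves E: V′ = F = 20, E′ = E = 30, F′ = V = 12.

12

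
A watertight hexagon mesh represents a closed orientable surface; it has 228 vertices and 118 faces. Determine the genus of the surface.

Every face is a hexagon, so 2E = 6·118 = 708, giving E = 354.
χ = V − E + F = 228 − 354 + 118 = -8.
For a closed orientable surface χ = 2 − 2g, so g = (2 − (-8))/2 = 5.

5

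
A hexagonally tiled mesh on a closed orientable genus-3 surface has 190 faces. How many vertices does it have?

376

χ = 2 − 2·3 = -4, and every face is a hexagon so 6F = 2E.
E = 6·190/2 = 570. Then V = -4 + E − F = -4 + 570 − 190 = 376.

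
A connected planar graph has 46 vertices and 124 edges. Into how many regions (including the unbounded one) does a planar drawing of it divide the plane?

80

Euler's formula for a connected plane graph: V − E + F = 2, so F = 2 − 46 + 124 = 80.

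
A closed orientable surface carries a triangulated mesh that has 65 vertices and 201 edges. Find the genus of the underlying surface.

Every face is a triangle and each edge borders two faces, so 3F = 2·201, giving F = 134.
χ = V − E + F = 65 − 201 + 134 = -2.
For a closed orientable surface χ = 2 − 2g, so g = (2 − (-2))/2 = 2.

2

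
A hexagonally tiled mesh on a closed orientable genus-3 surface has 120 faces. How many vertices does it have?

236

χ = 2 − 2·3 = -4, and every face is a hexagon so 6F = 2E.
E = 6·120/2 = 360. Then V = -4 + E − F = -4 + 360 − 120 = 236.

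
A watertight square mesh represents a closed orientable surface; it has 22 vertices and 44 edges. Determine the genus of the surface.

Every face is a square and each edge borders two faces, so 4F = 2·44, giving F = 22.
χ = V − E + F = 22 − 44 + 22 = 0.
For a closed orientable surface χ = 2 − 2g, so g = (2 − (0))/2 = 1.

1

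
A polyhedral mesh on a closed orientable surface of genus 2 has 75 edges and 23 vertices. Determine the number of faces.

50

For a closed orientable surface of genus 2, χ = 2 − 2·2 = -2.
F = -2 − V + E = -2 − 23 + 75 = 50.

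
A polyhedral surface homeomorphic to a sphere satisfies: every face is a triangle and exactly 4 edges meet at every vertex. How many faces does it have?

8

Each face has 3 edges and each edge borders two faces, so 2E = 3F.
Each vertex has degree 4, so 4V = 2E and hence V = 3F/4.
Euler: V − E + F = 2 ⇒ (3F/4) − (3F/2) + F = 2.
Multiply by 8: (6 − 12 + 8)F = 16, i.e. 2F = 16.
So F = 8, E = 3·8/2 = 12, V = 3·8/4 = 6.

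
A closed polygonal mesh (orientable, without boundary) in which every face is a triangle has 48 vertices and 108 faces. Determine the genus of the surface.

Every face is a triangle, so 2E = 3·108 = 324, giving E = 162.
χ = V − E + F = 48 − 162 + 108 = -6.
For a closed orientable surface χ = 2 − 2g, so g = (2 − (-6))/2 = 4.

4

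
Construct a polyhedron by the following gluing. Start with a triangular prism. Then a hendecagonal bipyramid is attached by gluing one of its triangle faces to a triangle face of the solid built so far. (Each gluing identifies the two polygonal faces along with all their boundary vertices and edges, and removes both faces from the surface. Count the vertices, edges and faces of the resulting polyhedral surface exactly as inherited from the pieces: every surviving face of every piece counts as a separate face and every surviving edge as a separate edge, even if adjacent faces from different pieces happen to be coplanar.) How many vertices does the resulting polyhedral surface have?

A triangular prism: V=6, E=9, F=5.
Attach a hendecagonal bipyramid (V=13, E=33, F=22) along a 3-gon: merge 3 vertices and 3 edges, delete both glued faces → V=16, E=39, F=25.
Check: V − E + F = 16 − 39 + 25 = 2.

16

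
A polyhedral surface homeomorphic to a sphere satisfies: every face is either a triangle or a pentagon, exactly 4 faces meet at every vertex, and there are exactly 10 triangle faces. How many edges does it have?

20

Let x be the number of pentagons; then F = 10 + x.
Edge–face incidences: 2E = 3·10 + 5·x = 30 + 5x.
Every vertex has degree 4, so 4V = 2E.
Euler: V − E + F = 2 ⇒ (2E)/4 − E + (10 + x) = 2.
Multiply by 8: 2·(2E) − 4·(2E) + 8·(10 + x) = 16, i.e. 80 + 8x − 2·(30 + 5x) = 16.
Collecting terms: −2x + 20 = 16, so −2x = −4, so x = 2.
Then 2E = 30 + 5·2 = 40, so E = 20, V = 2E/4 = 10, F = 10 + 2 = 12.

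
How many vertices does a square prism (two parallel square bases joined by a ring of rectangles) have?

8

A prism on an n-gon has two n-gon bases and n rectangular sides: V = 2·4 = 8, E = 3·4 = 12, F = 4 + 2 = 6.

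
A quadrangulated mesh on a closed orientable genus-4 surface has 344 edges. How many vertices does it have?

χ = 2 − 2·4 = -6, and every face is a square so 4F = 2E.
F = 2E/4 = 172. Then V = -6 + E − F = -6 + 344 − 172 = 166.

166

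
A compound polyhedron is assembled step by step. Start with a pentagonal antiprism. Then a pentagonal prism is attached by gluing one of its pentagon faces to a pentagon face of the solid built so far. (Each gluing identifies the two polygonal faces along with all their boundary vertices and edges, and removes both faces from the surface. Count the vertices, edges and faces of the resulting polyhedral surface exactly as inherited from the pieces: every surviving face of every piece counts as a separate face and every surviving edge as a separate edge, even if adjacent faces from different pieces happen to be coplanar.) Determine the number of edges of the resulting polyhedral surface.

A pentagonal antiprism: V=10, E=20, F=12.
Attach a pentagonal prism (V=10, E=15, F=7) along a 5-gon: merge 5 vertices and 5 edges, delete both glued faces → V=15, E=30, F=17.
Check: V − E + F = 15 − 30 + 17 = 2.

30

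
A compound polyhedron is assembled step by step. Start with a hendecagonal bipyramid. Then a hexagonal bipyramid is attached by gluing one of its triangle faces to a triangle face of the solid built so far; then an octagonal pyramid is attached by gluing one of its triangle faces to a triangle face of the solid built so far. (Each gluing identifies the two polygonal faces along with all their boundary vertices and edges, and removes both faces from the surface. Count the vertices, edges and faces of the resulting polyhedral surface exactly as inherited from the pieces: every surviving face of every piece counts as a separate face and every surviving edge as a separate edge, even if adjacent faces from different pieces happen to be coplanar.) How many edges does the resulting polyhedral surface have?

61

A hendecagonal bipyramid: V=13, E=33, F=22.
Attach a hexagonal bipyramid (V=8, E=18, F=12) along a 3-gon: merge 3 vertices and 3 edges, delete both glued faces → V=18, E=48, F=32.
Attach an octagonal pyramid (V=9, E=16, F=9) along a 3-gon: merge 3 vertices and 3 edges, delete both glued faces → V=24, E=61, F=39.
Check: V − E + F = 24 − 61 + 39 = 2.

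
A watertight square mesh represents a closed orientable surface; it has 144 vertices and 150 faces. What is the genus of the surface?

4

Every face is a square, so 2E = 4·150 = 600, giving E = 300.
χ = V − E + F = 144 − 300 + 150 = -6.
For a closed orientable surface χ = 2 − 2g, so g = (2 − (-6))/2 = 4.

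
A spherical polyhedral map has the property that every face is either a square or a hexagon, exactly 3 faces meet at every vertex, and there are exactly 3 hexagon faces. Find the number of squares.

Let x be the number of squares; then F = 3 + x.
Edge–face incidences: 2E = 6·3 + 4·x = 18 + 4x.
Every vertex has degree 3, so 3V = 2E.
Euler: V − E + F = 2 ⇒ (2E)/3 − E + (3 + x) = 2.
Multiply by 6: 2·(2E) − 3·(2E) + 6·(3 + x) = 12, i.e. 18 + 6x − (18 + 4x) = 12.
Collecting terms: 2x = 12, so x = 6.
Then 2E = 18 + 4·6 = 42, so E = 21, V = 2E/3 = 14, F = 3 + 6 = 9.

6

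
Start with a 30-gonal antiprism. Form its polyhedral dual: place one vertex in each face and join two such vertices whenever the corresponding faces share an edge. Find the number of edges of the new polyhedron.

The base solid has V = 60, E = 120, F = 62.
The dual swaps V and F and preserves E: V′ = F = 62, E′ = E = 120, F′ = V = 60.

120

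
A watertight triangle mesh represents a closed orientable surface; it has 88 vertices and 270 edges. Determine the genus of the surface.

Every face is a triangle and each edge borders two faces, so 3F = 2·270, giving F = 180.
χ = V − E + F = 88 − 270 + 180 = -2.
For a closed orientable surface χ = 2 − 2g, so g = (2 − (-2))/2 = 2.

2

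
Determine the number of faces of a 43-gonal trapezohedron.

The n-trapezohedron (dual of the n-antiprism) has V = 2·43 + 2 = 88, E = 4·43 = 172, F = 2·43 = 86.

86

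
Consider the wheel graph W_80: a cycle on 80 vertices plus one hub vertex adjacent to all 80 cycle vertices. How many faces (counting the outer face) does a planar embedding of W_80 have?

W_80 has V = 80 + 1 = 81 vertices and E = 2·80 = 160 edges.
By Euler's formula F = 2 − V + E = 2 − 81 + 160 = 81.

81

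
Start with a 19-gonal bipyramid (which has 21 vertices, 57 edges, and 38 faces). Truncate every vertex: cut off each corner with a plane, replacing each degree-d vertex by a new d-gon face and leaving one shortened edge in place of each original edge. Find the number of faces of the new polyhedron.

Truncation replaces each original edge-end by a new vertex, so V′ = 2E = 114.
Each original edge survives, and each old vertex of degree d contributes d new edges; summing degrees gives Σd = 2E, so E′ = E + 2E = 3E = 171.
Each original face survives and each original vertex becomes one new face: F′ = F + V = 59.

59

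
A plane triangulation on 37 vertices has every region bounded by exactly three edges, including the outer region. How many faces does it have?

70

In a plane triangulation 3F = 2E and V − E + F = 2, so F = 2V − 4 = 2·37 − 4 = 70.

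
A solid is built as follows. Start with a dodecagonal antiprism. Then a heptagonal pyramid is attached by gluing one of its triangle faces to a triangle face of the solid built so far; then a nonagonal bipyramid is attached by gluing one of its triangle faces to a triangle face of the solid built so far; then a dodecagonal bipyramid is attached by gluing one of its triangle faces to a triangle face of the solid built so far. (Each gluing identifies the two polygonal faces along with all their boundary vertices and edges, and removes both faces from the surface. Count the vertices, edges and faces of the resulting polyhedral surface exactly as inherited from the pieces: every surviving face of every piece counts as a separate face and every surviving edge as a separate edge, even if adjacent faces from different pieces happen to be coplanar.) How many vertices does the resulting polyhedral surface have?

48

A dodecagonal antiprism: V=24, E=48, F=26.
Attach a heptagonal pyramid (V=8, E=14, F=8) along a 3-gon: merge 3 vertices and 3 edges, delete both glued faces → V=29, E=59, F=32.
Attach a nonagonal bipyramid (V=11, E=27, F=18) along a 3-gon: merge 3 vertices and 3 edges, delete both glued faces → V=37, E=83, F=48.
Attach a dodecagonal bipyramid (V=14, E=36, F=24) along a 3-gon: merge 3 vertices and 3 edges, delete both glued faces → V=48, E=116, F=70.
Check: V − E + F = 48 − 116 + 70 = 2.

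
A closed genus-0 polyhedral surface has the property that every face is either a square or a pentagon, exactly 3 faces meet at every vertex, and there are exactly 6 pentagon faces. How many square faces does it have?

3

Let x be the number of squares; then F = 6 + x.
Edge–face incidences: 2E = 5·6 + 4·x = 30 + 4x.
Every vertex has degree 3, so 3V = 2E.
Euler: V − E + F = 2 ⇒ (2E)/3 − E + (6 + x) = 2.
Multiply by 6: 2·(2E) − 3·(2E) + 6·(6 + x) = 12, i.e. 36 + 6x − (30 + 4x) = 12.
Collecting terms: 2x + 6 = 12, so 2x = 6, so x = 3.
Then 2E = 30 + 4·3 = 42, so E = 21, V = 2E/3 = 14, F = 6 + 3 = 9.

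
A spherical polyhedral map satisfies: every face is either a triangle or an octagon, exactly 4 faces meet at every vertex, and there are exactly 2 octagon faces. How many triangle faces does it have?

16

Let x be the number of triangles; then F = 2 + x.
Edge–face incidences: 2E = 8·2 + 3·x = 16 + 3x.
Every vertex has degree 4, so 4V = 2E.
Euler: V − E + F = 2 ⇒ (2E)/4 − E + (2 + x) = 2.
Multiply by 8: 2·(2E) − 4·(2E) + 8·(2 + x) = 16, i.e. 16 + 8x − 2·(16 + 3x) = 16.
Collecting terms: 2x − 16 = 16, so 2x = 32, so x = 16.
Then 2E = 16 + 3·16 = 64, so E = 32, V = 2E/4 = 16, F = 2 + 16 = 18.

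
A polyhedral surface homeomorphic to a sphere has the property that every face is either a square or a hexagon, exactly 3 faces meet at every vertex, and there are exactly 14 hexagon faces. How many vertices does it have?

36

Let x be the number of squares; then F = 14 + x.
Edge–face incidences: 2E = 6·14 + 4·x = 84 + 4x.
Every vertex has degree 3, so 3V = 2E.
Euler: V − E + F = 2 ⇒ (2E)/3 − E + (14 + x) = 2.
Multiply by 6: 2·(2E) − 3·(2E) + 6·(14 + x) = 12, i.e. 84 + 6x − (84 + 4x) = 12.
Collecting terms: 2x = 12, so x = 6.
Then 2E = 84 + 4·6 = 108, so E = 54, V = 2E/3 = 36, F = 14 + 6 = 20.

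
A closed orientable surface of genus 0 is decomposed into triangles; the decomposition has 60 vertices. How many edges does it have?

174

χ = 2 − 2·0 = 2, and every face is a triangle so 3F = 2E.
V − E + F = 2 with E = 3F/2 gives 60 − (3/2 − 1)·F = 2, so F = 116 and E = 174.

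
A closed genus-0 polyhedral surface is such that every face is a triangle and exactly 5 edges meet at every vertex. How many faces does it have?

Each face has 3 edges and each edge borders two faces, so 2E = 3F.
Each vertex has degree 5, so 5V = 2E and hence V = 3F/5.
Euler: V − E + F = 2 ⇒ (3F/5) − (3F/2) + F = 2.
Multiply by 10: (6 − 15 + 10)F = 20, i.e. 1F = 20.
So F = 20, E = 3·20/2 = 30, V = 3·20/5 = 12.

20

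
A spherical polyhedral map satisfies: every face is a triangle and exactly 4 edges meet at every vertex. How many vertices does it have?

Each face has 3 edges and each edge borders two faces, so 2E = 3F.
Each vertex has degree 4, so 4V = 2E and hence V = 3F/4.
Euler: V − E + F = 2 ⇒ (3F/4) − (3F/2) + F = 2.
Multiply by 8: (6 − 12 + 8)F = 16, i.e. 2F = 16.
So F = 8, E = 3·8/2 = 12, V = 3·8/4 = 6.

6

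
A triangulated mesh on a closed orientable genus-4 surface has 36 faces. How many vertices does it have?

χ = 2 − 2·4 = -6, and every face is a triangle so 3F = 2E.
E = 3·36/2 = 54. Then V = -6 + E − F = -6 + 54 − 36 = 12.

12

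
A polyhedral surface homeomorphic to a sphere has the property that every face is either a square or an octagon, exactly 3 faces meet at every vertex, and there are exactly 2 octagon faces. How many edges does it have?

24

Let x be the number of squares; then F = 2 + x.
Edge–face incidences: 2E = 8·2 + 4·x = 16 + 4x.
Every vertex has degree 3, so 3V = 2E.
Euler: V − E + F = 2 ⇒ (2E)/3 − E + (2 + x) = 2.
Multiply by 6: 2·(2E) − 3·(2E) + 6·(2 + x) = 12, i.e. 12 + 6x − (16 + 4x) = 12.
Collecting terms: 2x − 4 = 12, so 2x = 16, so x = 8.
Then 2E = 16 + 4·8 = 48, so E = 24, V = 2E/3 = 16, F = 2 + 8 = 10.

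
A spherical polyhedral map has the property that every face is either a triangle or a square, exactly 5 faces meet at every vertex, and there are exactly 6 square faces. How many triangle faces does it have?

32

Let x be the number of triangles; then F = 6 + x.
Edge–face incidences: 2E = 4·6 + 3·x = 24 + 3x.
Every vertex has degree 5, so 5V = 2E.
Euler: V − E + F = 2 ⇒ (2E)/5 − E + (6 + x) = 2.
Multiply by 10: 2·(2E) − 5·(2E) + 10·(6 + x) = 20, i.e. 60 + 10x − 3·(24 + 3x) = 20.
Collecting terms: x − 12 = 20, so x = 32.
Then 2E = 24 + 3·32 = 120, so E = 60, V = 2E/5 = 24, F = 6 + 32 = 38.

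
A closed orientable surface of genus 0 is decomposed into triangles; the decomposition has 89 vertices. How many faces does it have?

χ = 2 − 2·0 = 2, and every face is a triangle so 3F = 2E.
V − E + F = 2 with E = 3F/2 gives 89 − (3/2 − 1)·F = 2, so F = 174 and E = 261.

174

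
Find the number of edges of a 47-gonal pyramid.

94

A pyramid on an n-gon base has one n-gon and n triangles: V = 47 + 1 = 48, E = 2·47 = 94, F = 47 + 1 = 48.
Check: V − E + F = 48 − 94 + 48 = 2.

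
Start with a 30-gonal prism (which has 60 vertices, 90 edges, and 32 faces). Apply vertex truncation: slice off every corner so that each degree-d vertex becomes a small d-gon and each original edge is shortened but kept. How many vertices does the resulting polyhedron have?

180

Truncation replaces each original edge-end by a new vertex, so V′ = 2E = 180.
Each original edge survives, and each old vertex of degree d contributes d new edges; summing degrees gives Σd = 2E, so E′ = E + 2E = 3E = 270.
Each original face survives and each original vertex becomes one new face: F′ = F + V = 92.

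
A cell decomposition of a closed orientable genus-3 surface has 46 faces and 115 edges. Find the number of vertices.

For a closed orientable surface of genus 3, χ = 2 − 2·3 = -4.
V = -4 + E − F = -4 + 115 − 46 = 65.

65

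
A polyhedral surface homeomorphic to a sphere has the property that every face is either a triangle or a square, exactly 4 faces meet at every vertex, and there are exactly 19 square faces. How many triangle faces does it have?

Let x be the number of triangles; then F = 19 + x.
Edge–face incidences: 2E = 4·19 + 3·x = 76 + 3x.
Every vertex has degree 4, so 4V = 2E.
Euler: V − E + F = 2 ⇒ (2E)/4 − E + (19 + x) = 2.
Multiply by 8: 2·(2E) − 4·(2E) + 8·(19 + x) = 16, i.e. 152 + 8x − 2·(76 + 3x) = 16.
Collecting terms: 2x = 16, so x = 8.
Then 2E = 76 + 3·8 = 100, so E = 50, V = 2E/4 = 25, F = 19 + 8 = 27.

8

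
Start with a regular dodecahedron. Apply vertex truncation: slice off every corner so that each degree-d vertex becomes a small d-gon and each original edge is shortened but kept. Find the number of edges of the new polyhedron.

The base solid has V = 20, E = 30, F = 12.
Truncation replaces each original edge-end by a new vertex, so V′ = 2E = 60.
Each original edge survives, and each old vertex of degree d contributes d new edges; summing degrees gives Σd = 2E, so E′ = E + 2E = 3E = 90.
Each original face survives and each original vertex becomes one new face: F′ = F + V = 32.

90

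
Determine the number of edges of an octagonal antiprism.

32

An antiprism on an n-gon has two n-gon caps and 2n triangles: V = 2·8 = 16, E = 4·8 = 32, F = 2·8 + 2 = 18.
Check: V − E + F = 16 − 32 + 18 = 2.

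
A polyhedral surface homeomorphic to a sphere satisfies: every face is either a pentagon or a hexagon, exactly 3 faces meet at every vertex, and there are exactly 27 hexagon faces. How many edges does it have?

Let x be the number of pentagons; then F = 27 + x.
Edge–face incidences: 2E = 6·27 + 5·x = 162 + 5x.
Every vertex has degree 3, so 3V = 2E.
Euler: V − E + F = 2 ⇒ (2E)/3 − E + (27 + x) = 2.
Multiply by 6: 2·(2E) − 3·(2E) + 6·(27 + x) = 12, i.e. 162 + 6x − (162 + 5x) = 12.
Collecting terms: x = 12.
Then 2E = 162 + 5·12 = 222, so E = 111, V = 2E/3 = 74, F = 27 + 12 = 39.

111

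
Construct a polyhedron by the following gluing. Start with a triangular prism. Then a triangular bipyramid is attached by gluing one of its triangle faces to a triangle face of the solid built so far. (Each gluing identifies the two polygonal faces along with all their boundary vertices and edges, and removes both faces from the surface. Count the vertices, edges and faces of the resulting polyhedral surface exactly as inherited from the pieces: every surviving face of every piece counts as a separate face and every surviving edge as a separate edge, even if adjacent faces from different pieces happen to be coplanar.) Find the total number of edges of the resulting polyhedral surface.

A triangular prism: V=6, E=9, F=5.
Attach a triangular bipyramid (V=5, E=9, F=6) along a 3-gon: merge 3 vertices and 3 edges, delete both glued faces → V=8, E=15, F=9.
Check: V − E + F = 8 − 15 + 9 = 2.

15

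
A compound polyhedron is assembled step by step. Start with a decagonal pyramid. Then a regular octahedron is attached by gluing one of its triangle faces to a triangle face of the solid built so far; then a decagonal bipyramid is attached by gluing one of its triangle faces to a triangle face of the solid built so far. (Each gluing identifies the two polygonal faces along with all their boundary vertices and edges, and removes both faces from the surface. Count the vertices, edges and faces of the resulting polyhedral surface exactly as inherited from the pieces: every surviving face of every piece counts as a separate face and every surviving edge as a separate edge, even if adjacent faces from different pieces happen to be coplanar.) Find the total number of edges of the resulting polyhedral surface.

A decagonal pyramid: V=11, E=20, F=11.
Attach a regular octahedron (V=6, E=12, F=8) along a 3-gon: merge 3 vertices and 3 edges, delete both glued faces → V=14, E=29, F=17.
Attach a decagonal bipyramid (V=12, E=30, F=20) along a 3-gon: merge 3 vertices and 3 edges, delete both glued faces → V=23, E=56, F=35.
Check: V − E + F = 23 − 56 + 35 = 2.

56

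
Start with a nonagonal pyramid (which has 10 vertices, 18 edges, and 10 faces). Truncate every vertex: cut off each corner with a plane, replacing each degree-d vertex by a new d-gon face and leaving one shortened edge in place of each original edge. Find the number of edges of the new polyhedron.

Truncation replaces each original edge-end by a new vertex, so V′ = 2E = 36.
Each original edge survives, and each old vertex of degree d contributes d new edges; summing degrees gives Σd = 2E, so E′ = E + 2E = 3E = 54.
Each original face survives and each original vertex becomes one new face: F′ = F + V = 20.

54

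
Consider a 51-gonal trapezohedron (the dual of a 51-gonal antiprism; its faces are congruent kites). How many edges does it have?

The n-trapezohedron (dual of the n-antiprism) has V = 2·51 + 2 = 104, E = 4·51 = 204, F = 2·51 = 102.

204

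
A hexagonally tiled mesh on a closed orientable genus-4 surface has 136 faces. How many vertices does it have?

266

χ = 2 − 2·4 = -6, and every face is a hexagon so 6F = 2E.
E = 6·136/2 = 408. Then V = -6 + E − F = -6 + 408 − 136 = 266.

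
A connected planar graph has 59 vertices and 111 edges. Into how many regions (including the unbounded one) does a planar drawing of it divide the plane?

Euler's formula for a connected plane graph: V − E + F = 2, so F = 2 − 59 + 111 = 54.

54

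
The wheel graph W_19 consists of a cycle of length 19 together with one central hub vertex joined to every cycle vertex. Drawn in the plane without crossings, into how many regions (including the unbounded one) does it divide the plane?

20

W_19 has V = 19 + 1 = 20 vertices and E = 2·19 = 38 edges.
By Euler's formula F = 2 − V + E = 2 − 20 + 38 = 20.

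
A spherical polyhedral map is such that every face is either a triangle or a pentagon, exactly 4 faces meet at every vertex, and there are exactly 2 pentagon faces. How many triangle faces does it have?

Let x be the number of triangles; then F = 2 + x.
Edge–face incidences: 2E = 5·2 + 3·x = 10 + 3x.
Every vertex has degree 4, so 4V = 2E.
Euler: V − E + F = 2 ⇒ (2E)/4 − E + (2 + x) = 2.
Multiply by 8: 2·(2E) − 4·(2E) + 8·(2 + x) = 16, i.e. 16 + 8x − 2·(10 + 3x) = 16.
Collecting terms: 2x − 4 = 16, so 2x = 20, so x = 10.
Then 2E = 10 + 3·10 = 40, so E = 20, V = 2E/4 = 10, F = 2 + 10 = 12.

10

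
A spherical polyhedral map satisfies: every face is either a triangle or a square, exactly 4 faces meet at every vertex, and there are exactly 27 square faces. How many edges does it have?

66

Let x be the number of triangles; then F = 27 + x.
Edge–face incidences: 2E = 4·27 + 3·x = 108 + 3x.
Every vertex has degree 4, so 4V = 2E.
Euler: V − E + F = 2 ⇒ (2E)/4 − E + (27 + x) = 2.
Multiply by 8: 2·(2E) − 4·(2E) + 8·(27 + x) = 16, i.e. 216 + 8x − 2·(108 + 3x) = 16.
Collecting terms: 2x = 16, so x = 8.
Then 2E = 108 + 3·8 = 132, so E = 66, V = 2E/4 = 33, F = 27 + 8 = 35.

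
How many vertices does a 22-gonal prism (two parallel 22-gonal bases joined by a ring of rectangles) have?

A prism on an n-gon has two n-gon bases and n rectangular sides: V = 2·22 = 44, E = 3·22 = 66, F = 22 + 2 = 24.

44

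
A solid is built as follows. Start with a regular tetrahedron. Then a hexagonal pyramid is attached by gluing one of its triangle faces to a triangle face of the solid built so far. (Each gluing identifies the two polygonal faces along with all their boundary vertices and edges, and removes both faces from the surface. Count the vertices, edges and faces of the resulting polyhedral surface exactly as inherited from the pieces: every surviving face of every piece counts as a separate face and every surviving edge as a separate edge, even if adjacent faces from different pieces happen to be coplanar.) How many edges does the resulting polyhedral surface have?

A regular tetrahedron: V=4, E=6, F=4.
Attach a hexagonal pyramid (V=7, E=12, F=7) along a 3-gon: merge 3 vertices and 3 edges, delete both glued faces → V=8, E=15, F=9.
Check: V − E + F = 8 − 15 + 9 = 2.

15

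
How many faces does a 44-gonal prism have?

46

A prism on an n-gon has two n-gon bases and n rectangular sides: V = 2·44 = 88, E = 3·44 = 132, F = 44 + 2 = 46.
Check: V − E + F = 88 − 132 + 46 = 2.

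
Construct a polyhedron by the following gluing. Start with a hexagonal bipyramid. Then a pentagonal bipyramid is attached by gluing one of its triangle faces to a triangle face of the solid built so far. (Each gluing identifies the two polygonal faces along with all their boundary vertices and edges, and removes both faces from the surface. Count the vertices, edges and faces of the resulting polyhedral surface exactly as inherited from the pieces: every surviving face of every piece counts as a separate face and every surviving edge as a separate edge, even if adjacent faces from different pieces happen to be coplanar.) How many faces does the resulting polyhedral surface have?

20

A hexagonal bipyramid: V=8, E=18, F=12.
Attach a pentagonal bipyramid (V=7, E=15, F=10) along a 3-gon: merge 3 vertices and 3 edges, delete both glued faces → V=12, E=30, F=20.
Check: V − E + F = 12 − 30 + 20 = 2.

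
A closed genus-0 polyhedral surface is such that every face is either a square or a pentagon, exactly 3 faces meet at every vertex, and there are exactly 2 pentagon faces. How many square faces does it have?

5

Let x be the number of squares; then F = 2 + x.
Edge–face incidences: 2E = 5·2 + 4·x = 10 + 4x.
Every vertex has degree 3, so 3V = 2E.
Euler: V − E + F = 2 ⇒ (2E)/3 − E + (2 + x) = 2.
Multiply by 6: 2·(2E) − 3·(2E) + 6·(2 + x) = 12, i.e. 12 + 6x − (10 + 4x) = 12.
Collecting terms: 2x + 2 = 12, so 2x = 10, so x = 5.
Then 2E = 10 + 4·5 = 30, so E = 15, V = 2E/3 = 10, F = 2 + 5 = 7.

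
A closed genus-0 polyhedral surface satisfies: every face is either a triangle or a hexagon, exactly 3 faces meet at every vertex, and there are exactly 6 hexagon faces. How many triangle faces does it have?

Let x be the number of triangles; then F = 6 + x.
Edge–face incidences: 2E = 6·6 + 3·x = 36 + 3x.
Every vertex has degree 3, so 3V = 2E.
Euler: V − E + F = 2 ⇒ (2E)/3 − E + (6 + x) = 2.
Multiply by 6: 2·(2E) − 3·(2E) + 6·(6 + x) = 12, i.e. 36 + 6x − (36 + 3x) = 12.
Collecting terms: 3x = 12, so x = 4.
Then 2E = 36 + 3·4 = 48, so E = 24, V = 2E/3 = 16, F = 6 + 4 = 10.

4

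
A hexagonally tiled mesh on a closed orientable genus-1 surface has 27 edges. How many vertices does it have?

χ = 2 − 2·1 = 0, and every face is a hexagon so 6F = 2E.
F = 2E/6 = 9. Then V = 0 + E − F = 0 + 27 − 9 = 18.

18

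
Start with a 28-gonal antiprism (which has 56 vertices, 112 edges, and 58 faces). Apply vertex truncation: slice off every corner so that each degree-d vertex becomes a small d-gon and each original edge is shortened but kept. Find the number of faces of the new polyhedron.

Truncation replaces each original edge-end by a new vertex, so V′ = 2E = 224.
Each original edge survives, and each old vertex of degree d contributes d new edges; summing degrees gives Σd = 2E, so E′ = E + 2E = 3E = 336.
Each original face survives and each original vertex becomes one new face: F′ = F + V = 114.

114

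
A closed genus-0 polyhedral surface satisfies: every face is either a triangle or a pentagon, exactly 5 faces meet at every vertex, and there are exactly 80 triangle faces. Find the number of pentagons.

12

Let x be the number of pentagons; then F = 80 + x.
Edge–face incidences: 2E = 3·80 + 5·x = 240 + 5x.
Every vertex has degree 5, so 5V = 2E.
Euler: V − E + F = 2 ⇒ (2E)/5 − E + (80 + x) = 2.
Multiply by 10: 2·(2E) − 5·(2E) + 10·(80 + x) = 20, i.e. 800 + 10x − 3·(240 + 5x) = 20.
Collecting terms: −5x + 80 = 20, so −5x = −60, so x = 12.
Then 2E = 240 + 5·12 = 300, so E = 150, V = 2E/5 = 60, F = 80 + 12 = 92.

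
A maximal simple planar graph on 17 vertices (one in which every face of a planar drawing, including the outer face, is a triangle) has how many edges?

In a plane triangulation 3F = 2E and V − E + F = 2, so E = 3V − 6 = 3·17 − 6 = 45.

45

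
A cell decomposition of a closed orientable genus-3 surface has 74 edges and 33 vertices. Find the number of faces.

37

For a closed orientable surface of genus 3, χ = 2 − 2·3 = -4.
F = -4 − V + E = -4 − 33 + 74 = 37.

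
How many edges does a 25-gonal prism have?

75

A prism on an n-gon has two n-gon bases and n rectangular sides: V = 2·25 = 50, E = 3·25 = 75, F = 25 + 2 = 27.
Check: V − E + F = 50 − 75 + 27 = 2.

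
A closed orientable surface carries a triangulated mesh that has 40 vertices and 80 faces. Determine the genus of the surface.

1

Every face is a triangle, so 2E = 3·80 = 240, giving E = 120.
χ = V − E + F = 40 − 120 + 80 = 0.
For a closed orientable surface χ = 2 − 2g, so g = (2 − (0))/2 = 1.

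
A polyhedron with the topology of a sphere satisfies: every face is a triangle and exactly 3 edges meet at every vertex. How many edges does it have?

Each face has 3 edges and each edge borders two faces, so 2E = 3F.
Each vertex has degree 3, so 3V = 2E and hence V = 3F/3.
Euler: V − E + F = 2 ⇒ (3F/3) − (3F/2) + F = 2.
Multiply by 6: (6 − 9 + 6)F = 12, i.e. 3F = 12.
So F = 4, E = 3·4/2 = 6, V = 3·4/3 = 4.

6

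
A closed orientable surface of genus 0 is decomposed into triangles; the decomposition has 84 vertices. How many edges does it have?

χ = 2 − 2·0 = 2, and every face is a triangle so 3F = 2E.
V − E + F = 2 with E = 3F/2 gives 84 − (3/2 − 1)·F = 2, so F = 164 and E = 246.

246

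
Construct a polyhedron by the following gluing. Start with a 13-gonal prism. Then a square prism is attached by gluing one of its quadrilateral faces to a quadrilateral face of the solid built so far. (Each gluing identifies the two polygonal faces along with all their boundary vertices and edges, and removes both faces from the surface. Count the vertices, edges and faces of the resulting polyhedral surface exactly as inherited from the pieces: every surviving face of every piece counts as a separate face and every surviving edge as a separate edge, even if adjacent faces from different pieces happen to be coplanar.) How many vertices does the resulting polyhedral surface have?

A 13-gonal prism: V=26, E=39, F=15.
Attach a square prism (V=8, E=12, F=6) along a 4-gon: merge 4 vertices and 4 edges, delete both glued faces → V=30, E=47, F=19.
Check: V − E + F = 30 − 47 + 19 = 2.

30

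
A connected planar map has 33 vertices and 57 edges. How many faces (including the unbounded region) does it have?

26

Euler's formula for a connected plane graph: V − E + F = 2, so F = 2 − 33 + 57 = 26.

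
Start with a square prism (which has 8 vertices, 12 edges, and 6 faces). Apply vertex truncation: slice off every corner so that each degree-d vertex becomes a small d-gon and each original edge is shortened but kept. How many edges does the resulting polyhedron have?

36

Truncation replaces each original edge-end by a new vertex, so V′ = 2E = 24.
Each original edge survives, and each old vertex of degree d contributes d new edges; summing degrees gives Σd = 2E, so E′ = E + 2E = 3E = 36.
Each original face survives and each original vertex becomes one new face: F′ = F + V = 14.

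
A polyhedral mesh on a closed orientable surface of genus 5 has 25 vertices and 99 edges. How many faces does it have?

66

For a closed orientable surface of genus 5, χ = 2 − 2·5 = -8.
F = -8 − V + E = -8 − 25 + 99 = 66.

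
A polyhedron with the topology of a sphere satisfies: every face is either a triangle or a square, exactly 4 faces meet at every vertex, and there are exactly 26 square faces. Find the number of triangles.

8

Let x be the number of triangles; then F = 26 + x.
Edge–face incidences: 2E = 4·26 + 3·x = 104 + 3x.
Every vertex has degree 4, so 4V = 2E.
Euler: V − E + F = 2 ⇒ (2E)/4 − E + (26 + x) = 2.
Multiply by 8: 2·(2E) − 4·(2E) + 8·(26 + x) = 16, i.e. 208 + 8x − 2·(104 + 3x) = 16.
Collecting terms: 2x = 16, so x = 8.
Then 2E = 104 + 3·8 = 128, so E = 64, V = 2E/4 = 32, F = 26 + 8 = 34.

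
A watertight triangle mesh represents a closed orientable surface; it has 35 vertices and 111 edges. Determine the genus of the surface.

Every face is a triangle and each edge borders two faces, so 3F = 2·111, giving F = 74.
χ = V − E + F = 35 − 111 + 74 = -2.
For a closed orientable surface χ = 2 − 2g, so g = (2 − (-2))/2 = 2.

2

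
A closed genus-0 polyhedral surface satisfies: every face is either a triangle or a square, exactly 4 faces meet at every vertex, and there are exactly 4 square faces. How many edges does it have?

Let x be the number of triangles; then F = 4 + x.
Edge–face incidences: 2E = 4·4 + 3·x = 16 + 3x.
Every vertex has degree 4, so 4V = 2E.
Euler: V − E + F = 2 ⇒ (2E)/4 − E + (4 + x) = 2.
Multiply by 8: 2·(2E) − 4·(2E) + 8·(4 + x) = 16, i.e. 32 + 8x − 2·(16 + 3x) = 16.
Collecting terms: 2x = 16, so x = 8.
Then 2E = 16 + 3·8 = 40, so E = 20, V = 2E/4 = 10, F = 4 + 8 = 12.

20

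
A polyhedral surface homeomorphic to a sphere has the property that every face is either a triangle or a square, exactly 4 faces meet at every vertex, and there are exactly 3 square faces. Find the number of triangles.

Let x be the number of triangles; then F = 3 + x.
Edge–face incidences: 2E = 4·3 + 3·x = 12 + 3x.
Every vertex has degree 4, so 4V = 2E.
Euler: V − E + F = 2 ⇒ (2E)/4 − E + (3 + x) = 2.
Multiply by 8: 2·(2E) − 4·(2E) + 8·(3 + x) = 16, i.e. 24 + 8x − 2·(12 + 3x) = 16.
Collecting terms: 2x = 16, so x = 8.
Then 2E = 12 + 3·8 = 36, so E = 18, V = 2E/4 = 9, F = 3 + 8 = 11.

8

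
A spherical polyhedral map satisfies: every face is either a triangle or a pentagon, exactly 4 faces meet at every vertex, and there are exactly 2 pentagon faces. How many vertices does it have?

10

Let x be the number of triangles; then F = 2 + x.
Edge–face incidences: 2E = 5·2 + 3·x = 10 + 3x.
Every vertex has degree 4, so 4V = 2E.
Euler: V − E + F = 2 ⇒ (2E)/4 − E + (2 + x) = 2.
Multiply by 8: 2·(2E) − 4·(2E) + 8·(2 + x) = 16, i.e. 16 + 8x − 2·(10 + 3x) = 16.
Collecting terms: 2x − 4 = 16, so 2x = 20, so x = 10.
Then 2E = 10 + 3·10 = 40, so E = 20, V = 2E/4 = 10, F = 2 + 10 = 12.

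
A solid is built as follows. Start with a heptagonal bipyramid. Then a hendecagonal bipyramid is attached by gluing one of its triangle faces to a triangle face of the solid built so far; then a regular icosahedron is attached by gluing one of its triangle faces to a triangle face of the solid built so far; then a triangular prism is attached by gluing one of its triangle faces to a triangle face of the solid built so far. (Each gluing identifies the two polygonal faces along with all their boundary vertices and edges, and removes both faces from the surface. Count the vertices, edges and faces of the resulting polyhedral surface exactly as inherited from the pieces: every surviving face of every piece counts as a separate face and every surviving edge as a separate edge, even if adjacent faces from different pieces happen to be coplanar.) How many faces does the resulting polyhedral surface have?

55

A heptagonal bipyramid: V=9, E=21, F=14.
Attach a hendecagonal bipyramid (V=13, E=33, F=22) along a 3-gon: merge 3 vertices and 3 edges, delete both glued faces → V=19, E=51, F=34.
Attach a regular icosahedron (V=12, E=30, F=20) along a 3-gon: merge 3 vertices and 3 edges, delete both glued faces → V=28, E=78, F=52.
Attach a triangular prism (V=6, E=9, F=5) along a 3-gon: merge 3 vertices and 3 edges, delete both glued faces → V=31, E=84, F=55.
Check: V − E + F = 31 − 84 + 55 = 2.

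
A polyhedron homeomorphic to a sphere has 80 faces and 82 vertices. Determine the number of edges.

Here V − E + F = 2.
E = V + F − (2) = 82 + 80 − (2) = 160.

160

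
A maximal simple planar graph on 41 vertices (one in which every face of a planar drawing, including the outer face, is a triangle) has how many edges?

In a plane triangulation 3F = 2E and V − E + F = 2, so E = 3V − 6 = 3·41 − 6 = 117.

117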